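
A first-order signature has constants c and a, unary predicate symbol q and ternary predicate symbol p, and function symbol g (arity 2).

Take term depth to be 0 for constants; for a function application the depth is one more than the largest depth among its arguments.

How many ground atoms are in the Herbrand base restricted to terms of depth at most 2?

54910

First count ground terms of depth ≤ 2.
Count level by level. With function symbols g/2, the terms of depth ≤ k are the 2 constants together with each function applied to depth-≤(k−1) tuples, so N_k = 2 + N_{k-1}^2.
N_0 = 2
N_1 = 2 + 2^2 = 6
N_2 = 2 + 6^2 = 38
So |H| = 38.
Ground atoms are formed by filling each argument slot of a predicate with a term from H, so an r-ary predicate gives |H|^r atoms:
  q: 38;  p: 38^3 = 54872
Total ground atoms: 38 + 54872 = 54910.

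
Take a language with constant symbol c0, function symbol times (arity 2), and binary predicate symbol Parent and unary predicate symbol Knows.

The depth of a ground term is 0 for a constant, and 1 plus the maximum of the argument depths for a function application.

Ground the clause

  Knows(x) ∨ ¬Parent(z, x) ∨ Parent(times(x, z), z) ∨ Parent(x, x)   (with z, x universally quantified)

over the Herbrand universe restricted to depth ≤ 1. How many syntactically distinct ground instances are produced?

4

Ground terms of depth ≤ 1:
  Count level by level. With function symbols times/2, the terms of depth ≤ k are the 1 constant together with each function applied to depth-≤(k−1) tuples, so N_k = 1 + N_{k-1}^2.
  N_0 = 1
  N_1 = 1 + 1^2 = 2
  Explicitly: c0, times(c0, c0).
So there are 2 ground terms available for substitution.
The body mentions every one of the 2 quantified variables; since ground terms form a free algebra, no two substitutions collapse to the same formula.
Number of ground instances = 2^2 = 4.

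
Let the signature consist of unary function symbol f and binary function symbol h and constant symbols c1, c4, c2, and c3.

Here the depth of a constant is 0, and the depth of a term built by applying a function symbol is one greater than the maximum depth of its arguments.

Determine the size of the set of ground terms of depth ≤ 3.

Let N_k count ground terms of depth at most k. Each non-constant term of depth ≤ k is some function symbol applied to depth-≤(k−1) arguments, giving N_k = 4 + N_{k-1} + N_{k-1}^2.
N_0 = 4
N_1 = 4 + 4 + 4^2 = 24
N_2 = 4 + 24 + 24^2 = 604
N_3 = 4 + 604 + 604^2 = 365424

365424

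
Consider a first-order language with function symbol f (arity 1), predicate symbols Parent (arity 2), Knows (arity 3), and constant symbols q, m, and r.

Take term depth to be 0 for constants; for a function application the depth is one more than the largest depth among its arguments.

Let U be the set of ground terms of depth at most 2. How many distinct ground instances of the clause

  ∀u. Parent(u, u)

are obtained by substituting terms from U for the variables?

Ground terms of depth ≤ 2:
  Let N_k = |{terms of depth ≤ k}|. Then N_0 = 3 and N_k = 3 + N_{k-1} for k ≥ 1 (one summand per function symbol, arity giving the exponent).
  N_0 = 3
  N_1 = 3 + 3 = 6
  N_2 = 3 + 6 = 9
  Explicitly: q, m, r, f(q), f(m), f(r), f(f(q)), f(f(m)), f(f(r)).
So there are 9 ground terms available for substitution.
The clause has 1 distinct variable (u), which appears in the body. In the free term algebra distinct substitutions yield syntactically distinct ground instances.
Number of ground instances = 9.

9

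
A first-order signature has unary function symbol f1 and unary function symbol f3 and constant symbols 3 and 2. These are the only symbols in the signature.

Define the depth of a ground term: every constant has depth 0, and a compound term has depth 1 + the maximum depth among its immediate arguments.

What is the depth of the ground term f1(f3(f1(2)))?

3

depth(f1(2)) = 1 + depth(2) = 1 + 0 = 1
depth(f3(f1(2))) = 1 + depth(f1(2)) = 1 + 1 = 2
depth(f1(f3(f1(2)))) = 1 + depth(f3(f1(2))) = 1 + 2 = 3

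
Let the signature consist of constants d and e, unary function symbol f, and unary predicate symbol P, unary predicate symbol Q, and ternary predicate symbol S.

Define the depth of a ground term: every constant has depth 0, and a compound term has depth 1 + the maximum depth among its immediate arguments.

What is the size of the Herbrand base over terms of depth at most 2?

228

First count ground terms of depth ≤ 2.
If N_k denotes the number of depth-≤k ground terms, the 2 constants give N_0 = 2, and each function symbol of arity r contributes N_{k-1}^r new terms at level k: N_k = 2 + N_{k-1}.
N_0 = 2
N_1 = 2 + 2 = 4
N_2 = 2 + 4 = 6
So |H| = 6.
A ground atom is a predicate applied to a tuple of terms from H, so the count is the sum over predicates of |H|^arity:
  P: 6;  Q: 6;  S: 6^3 = 216
Total ground atoms: 6 + 6 + 216 = 228.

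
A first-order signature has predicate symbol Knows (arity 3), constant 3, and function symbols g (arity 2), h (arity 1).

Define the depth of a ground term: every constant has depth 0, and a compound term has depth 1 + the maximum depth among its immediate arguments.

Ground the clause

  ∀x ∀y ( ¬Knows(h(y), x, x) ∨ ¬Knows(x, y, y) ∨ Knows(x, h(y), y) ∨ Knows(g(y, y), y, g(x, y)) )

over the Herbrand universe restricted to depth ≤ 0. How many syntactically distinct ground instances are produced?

Ground terms of depth ≤ 0:
  Write N_k for the number of ground terms of depth ≤ k. A term of depth ≤ k is either a constant or a function symbol applied to arguments of depth ≤ k−1, so N_k = 1 + N_{k-1}^2 + N_{k-1}.
  N_0 = 1
  Explicitly: 3.
So there is exactly 1 ground term available for substitution.
The body mentions every one of the 2 quantified variables; since ground terms form a free algebra, no two substitutions collapse to the same formula.
Number of ground instances = 1^2 = 1.

1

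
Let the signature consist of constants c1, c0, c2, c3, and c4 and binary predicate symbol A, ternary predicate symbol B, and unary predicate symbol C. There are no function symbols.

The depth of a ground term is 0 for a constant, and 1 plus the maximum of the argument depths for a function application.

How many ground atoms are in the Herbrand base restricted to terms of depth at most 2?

155

First count ground terms of depth ≤ 2.
With no function symbols every ground term is a constant, so there are exactly 5 ground terms at every depth bound.
N_0 = 5
N_1 = 5
N_2 = 5
Explicitly: c1, c0, c2, c3, c4.
So |H| = 5.
A ground atom is a predicate applied to a tuple of terms from H, so the count is the sum over predicates of |H|^arity:
  A: 5^2 = 25;  B: 5^3 = 125;  C: 5
Total ground atoms: 25 + 125 + 5 = 155.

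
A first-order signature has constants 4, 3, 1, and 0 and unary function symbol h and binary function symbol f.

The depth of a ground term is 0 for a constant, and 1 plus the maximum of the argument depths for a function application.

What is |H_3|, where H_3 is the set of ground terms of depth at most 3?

365424

If N_k denotes the number of depth-≤k ground terms, the 4 constants give N_0 = 4, and each function symbol of arity r contributes N_{k-1}^r new terms at level k: N_k = 4 + N_{k-1} + N_{k-1}^2.
N_0 = 4
N_1 = 4 + 4 + 4^2 = 24
N_2 = 4 + 24 + 24^2 = 604
N_3 = 4 + 604 + 604^2 = 365424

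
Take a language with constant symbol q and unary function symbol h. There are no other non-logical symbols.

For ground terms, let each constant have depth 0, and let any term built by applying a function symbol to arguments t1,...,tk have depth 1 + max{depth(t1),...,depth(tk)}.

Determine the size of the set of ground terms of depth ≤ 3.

4

Let N_k = |{terms of depth ≤ k}|. Then N_0 = 1 and N_k = 1 + N_{k-1} for k ≥ 1 (one summand per function symbol, arity giving the exponent).
N_0 = 1
N_1 = 1 + 1 = 2
N_2 = 1 + 2 = 3
N_3 = 1 + 3 = 4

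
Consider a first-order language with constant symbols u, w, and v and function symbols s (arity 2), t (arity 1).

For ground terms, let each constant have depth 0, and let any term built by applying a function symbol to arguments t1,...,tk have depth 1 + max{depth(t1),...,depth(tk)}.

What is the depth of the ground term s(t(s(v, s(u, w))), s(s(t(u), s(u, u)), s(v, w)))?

4

depth(s(u, w)) = 1 + max(0, 0) = 1
depth(s(v, s(u, w))) = 1 + max(0, 1) = 2
depth(t(s(v, s(u, w)))) = 1 + depth(s(v, s(u, w))) = 1 + 2 = 3
depth(t(u)) = 1 + depth(u) = 1 + 0 = 1
depth(s(u, u)) = 1 + max(0, 0) = 1
depth(s(t(u), s(u, u))) = 1 + max(1, 1) = 2
depth(s(v, w)) = 1 + max(0, 0) = 1
depth(s(s(t(u), s(u, u)), s(v, w))) = 1 + max(2, 1) = 3
depth(s(t(s(v, s(u, w))), s(s(t(u), s(u, u)), s(v, w)))) = 1 + max(3, 3) = 4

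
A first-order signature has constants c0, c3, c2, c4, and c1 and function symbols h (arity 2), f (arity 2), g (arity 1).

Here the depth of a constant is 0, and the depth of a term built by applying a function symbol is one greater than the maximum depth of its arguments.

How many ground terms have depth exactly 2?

7205

If N_k denotes the number of depth-≤k ground terms, the 5 constants give N_0 = 5, and each function symbol of arity r contributes N_{k-1}^r new terms at level k: N_k = 5 + N_{k-1}^2 + N_{k-1}^2 + N_{k-1}.
N_0 = 5
N_1 = 5 + 5^2 + 5^2 + 5 = 60
N_2 = 5 + 60^2 + 60^2 + 60 = 7265
Terms of depth exactly 2: N_2 − N_1 = 7265 − 60 = 7205.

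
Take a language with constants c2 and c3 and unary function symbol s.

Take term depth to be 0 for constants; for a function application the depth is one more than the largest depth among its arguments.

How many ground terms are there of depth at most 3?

8

Let N_k = |{terms of depth ≤ k}|. Then N_0 = 2 and N_k = 2 + N_{k-1} for k ≥ 1 (one summand per function symbol, arity giving the exponent).
N_0 = 2
N_1 = 2 + 2 = 4
N_2 = 2 + 4 = 6
N_3 = 2 + 6 = 8
Explicitly: c2, c3, s(c2), s(c3), s(s(c2)), s(s(c3)), s(s(s(c2))), s(s(s(c3))).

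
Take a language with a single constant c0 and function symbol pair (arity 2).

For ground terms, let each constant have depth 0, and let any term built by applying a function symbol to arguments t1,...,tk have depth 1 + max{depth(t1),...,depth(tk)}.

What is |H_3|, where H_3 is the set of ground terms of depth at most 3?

26

Let N_k count ground terms of depth at most k. Each non-constant term of depth ≤ k is some function symbol applied to depth-≤(k−1) arguments, giving N_k = 1 + N_{k-1}^2.
N_0 = 1
N_1 = 1 + 1^2 = 2
N_2 = 1 + 2^2 = 5
N_3 = 1 + 5^2 = 26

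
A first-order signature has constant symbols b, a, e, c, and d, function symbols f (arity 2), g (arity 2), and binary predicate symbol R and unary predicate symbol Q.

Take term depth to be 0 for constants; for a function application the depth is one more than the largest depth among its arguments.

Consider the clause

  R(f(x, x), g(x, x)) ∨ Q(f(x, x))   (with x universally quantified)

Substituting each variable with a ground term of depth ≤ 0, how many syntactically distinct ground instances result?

Ground terms of depth ≤ 0:
  Let N_k = |{terms of depth ≤ k}|. Then N_0 = 5 and N_k = 5 + N_{k-1}^2 + N_{k-1}^2 for k ≥ 1 (one summand per function symbol, arity giving the exponent).
  N_0 = 5
So there are 5 ground terms available for substitution.
The variable x ranges independently over the available ground terms, and distinct assignments produce distinct instances.
Number of ground instances = 5.

5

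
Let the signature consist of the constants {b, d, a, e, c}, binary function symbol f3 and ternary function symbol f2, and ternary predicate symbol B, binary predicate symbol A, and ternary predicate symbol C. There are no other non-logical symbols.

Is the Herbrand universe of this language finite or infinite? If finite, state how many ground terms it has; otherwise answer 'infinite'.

infinite

The signature has at least one function symbol (f3, arity 2) and at least one constant (b).
Iterating f3 gives infinitely many distinct ground terms: b, f3(b, b), f3(f3(b, b), f3(b, b)), ...
So the Herbrand universe is infinite.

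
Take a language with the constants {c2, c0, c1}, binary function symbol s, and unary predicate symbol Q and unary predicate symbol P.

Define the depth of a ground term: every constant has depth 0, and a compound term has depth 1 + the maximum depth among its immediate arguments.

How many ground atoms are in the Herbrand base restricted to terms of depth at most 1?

First count ground terms of depth ≤ 1.
If N_k denotes the number of depth-≤k ground terms, the 3 constants give N_0 = 3, and each function symbol of arity r contributes N_{k-1}^r new terms at level k: N_k = 3 + N_{k-1}^2.
N_0 = 3
N_1 = 3 + 3^2 = 12
Explicitly: c2, c0, c1, s(c2, c2), s(c2, c0), s(c2, c1), s(c0, c2), s(c0, c0), s(c0, c1), s(c1, c2), s(c1, c0), s(c1, c1).
So |H| = 12.
Ground atoms are formed by filling each argument slot of a predicate with a term from H, so an r-ary predicate gives |H|^r atoms:
  Q: 12;  P: 12
Total ground atoms: 12 + 12 = 24.

24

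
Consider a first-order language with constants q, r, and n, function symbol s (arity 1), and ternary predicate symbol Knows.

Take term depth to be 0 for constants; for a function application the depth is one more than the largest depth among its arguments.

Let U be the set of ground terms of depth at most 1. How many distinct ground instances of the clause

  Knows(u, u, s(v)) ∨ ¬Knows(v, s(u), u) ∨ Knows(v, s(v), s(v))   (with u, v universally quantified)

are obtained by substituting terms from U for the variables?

Ground terms of depth ≤ 1:
  Write N_k for the number of ground terms of depth ≤ k. A term of depth ≤ k is either a constant or a function symbol applied to arguments of depth ≤ k−1, so N_k = 3 + N_{k-1}.
  N_0 = 3
  N_1 = 3 + 3 = 6
  Explicitly: q, r, n, s(q), s(r), s(n).
So there are 6 ground terms available for substitution.
Each of u, v ranges independently over the available ground terms, and distinct assignments produce distinct instances.
Number of ground instances = 6^2 = 36.

36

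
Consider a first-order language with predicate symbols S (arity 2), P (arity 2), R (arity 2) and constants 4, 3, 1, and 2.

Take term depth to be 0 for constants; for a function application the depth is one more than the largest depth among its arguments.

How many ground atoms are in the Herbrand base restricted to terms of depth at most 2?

48

First count ground terms of depth ≤ 2.
With no function symbols every ground term is a constant, so there are exactly 4 ground terms at every depth bound.
N_0 = 4
N_1 = 4
N_2 = 4
Explicitly: 4, 3, 1, 2.
So |H| = 4.
For each predicate symbol, the number of ground atoms is |H| raised to its arity; summing:
  S: 4^2 = 16;  P: 4^2 = 16;  R: 4^2 = 16
Total ground atoms: 16 + 16 + 16 = 48.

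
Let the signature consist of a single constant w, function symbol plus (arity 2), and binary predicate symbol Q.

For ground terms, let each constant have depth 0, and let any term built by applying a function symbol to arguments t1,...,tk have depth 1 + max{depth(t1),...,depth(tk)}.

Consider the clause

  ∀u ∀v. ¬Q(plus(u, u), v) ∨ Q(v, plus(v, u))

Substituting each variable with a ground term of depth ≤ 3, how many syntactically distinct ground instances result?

Ground terms of depth ≤ 3:
  Let N_k count ground terms of depth at most k. Each non-constant term of depth ≤ k is some function symbol applied to depth-≤(k−1) arguments, giving N_k = 1 + N_{k-1}^2.
  N_0 = 1
  N_1 = 1 + 1^2 = 2
  N_2 = 1 + 2^2 = 5
  N_3 = 1 + 5^2 = 26
So there are 26 ground terms available for substitution.
There are 2 variables to instantiate (u, v), each occurring in at least one literal, so different choices give different ground instances.
Number of ground instances = 26^2 = 676.

676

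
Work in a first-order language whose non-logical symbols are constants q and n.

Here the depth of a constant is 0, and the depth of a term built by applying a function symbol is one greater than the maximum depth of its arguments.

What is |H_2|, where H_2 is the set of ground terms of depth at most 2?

With no function symbols every ground term is a constant, so there are exactly 2 ground terms at every depth bound.
N_0 = 2
N_1 = 2
N_2 = 2

2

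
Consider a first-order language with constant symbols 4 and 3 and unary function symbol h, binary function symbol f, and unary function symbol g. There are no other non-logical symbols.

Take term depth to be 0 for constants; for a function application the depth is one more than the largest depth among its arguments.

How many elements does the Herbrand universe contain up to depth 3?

15130

If N_k denotes the number of depth-≤k ground terms, the 2 constants give N_0 = 2, and each function symbol of arity r contributes N_{k-1}^r new terms at level k: N_k = 2 + N_{k-1} + N_{k-1}^2 + N_{k-1}.
N_0 = 2
N_1 = 2 + 2 + 2^2 + 2 = 10
N_2 = 2 + 10 + 10^2 + 10 = 122
N_3 = 2 + 122 + 122^2 + 122 = 15130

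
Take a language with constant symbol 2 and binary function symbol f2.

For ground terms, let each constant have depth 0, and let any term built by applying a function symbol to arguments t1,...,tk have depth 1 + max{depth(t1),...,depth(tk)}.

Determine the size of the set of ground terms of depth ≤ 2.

5

If N_k denotes the number of depth-≤k ground terms, the 1 constant gives N_0 = 1, and each function symbol of arity r contributes N_{k-1}^r new terms at level k: N_k = 1 + N_{k-1}^2.
N_0 = 1
N_1 = 1 + 1^2 = 2
N_2 = 1 + 2^2 = 5
Explicitly: 2, f2(2, 2), f2(2, f2(2, 2)), f2(f2(2, 2), 2), f2(f2(2, 2), f2(2, 2)).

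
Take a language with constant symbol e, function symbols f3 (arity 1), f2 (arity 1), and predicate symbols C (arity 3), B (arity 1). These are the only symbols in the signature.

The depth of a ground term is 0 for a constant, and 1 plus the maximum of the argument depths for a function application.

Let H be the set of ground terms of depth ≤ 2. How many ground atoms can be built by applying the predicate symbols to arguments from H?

350

First count ground terms of depth ≤ 2.
Write N_k for the number of ground terms of depth ≤ k. A term of depth ≤ k is either a constant or a function symbol applied to arguments of depth ≤ k−1, so N_k = 1 + N_{k-1} + N_{k-1}.
N_0 = 1
N_1 = 1 + 1 + 1 = 3
N_2 = 1 + 3 + 3 = 7
So |H| = 7.
For each predicate symbol, the number of ground atoms is |H| raised to its arity; summing:
  C: 7^3 = 343;  B: 7
Total ground atoms: 343 + 7 = 350.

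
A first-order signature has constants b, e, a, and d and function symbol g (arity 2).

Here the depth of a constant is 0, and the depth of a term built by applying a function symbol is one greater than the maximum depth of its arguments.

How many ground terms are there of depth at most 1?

20

If N_k denotes the number of depth-≤k ground terms, the 4 constants give N_0 = 4, and each function symbol of arity r contributes N_{k-1}^r new terms at level k: N_k = 4 + N_{k-1}^2.
N_0 = 4
N_1 = 4 + 4^2 = 20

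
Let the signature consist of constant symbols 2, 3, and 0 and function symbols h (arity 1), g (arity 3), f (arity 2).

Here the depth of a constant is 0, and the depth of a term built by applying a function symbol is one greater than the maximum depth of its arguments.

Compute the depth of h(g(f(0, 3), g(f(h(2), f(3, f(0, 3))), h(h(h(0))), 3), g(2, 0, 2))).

depth(f(0, 3)) = 1 + max(0, 0) = 1
depth(h(2)) = 1 + depth(2) = 1 + 0 = 1
depth(f(3, f(0, 3))) = 1 + max(0, 1) = 2
depth(f(h(2), f(3, f(0, 3)))) = 1 + max(1, 2) = 3
depth(h(0)) = 1 + depth(0) = 1 + 0 = 1
depth(h(h(0))) = 1 + depth(h(0)) = 1 + 1 = 2
depth(h(h(h(0)))) = 1 + depth(h(h(0))) = 1 + 2 = 3
depth(g(f(h(2), f(3, f(0, 3))), h(h(h(0))), 3)) = 1 + max(3, 3, 0) = 4
depth(g(2, 0, 2)) = 1 + max(0, 0, 0) = 1
depth(g(f(0, 3), g(f(h(2), f(3, f(0, 3))), h(h(h(0))), 3), g(2, 0, 2))) = 1 + max(1, 4, 1) = 5
depth(h(g(f(0, 3), g(f(h(2), f(3, f(0, 3))), h(h(h(0))), 3), g(2, 0, 2)))) = 1 + depth(g(f(0, 3), g(f(h(2), f(3, f(0, 3))), h(h(h(0))), 3), g(2, 0, 2))) = 1 + 5 = 6

6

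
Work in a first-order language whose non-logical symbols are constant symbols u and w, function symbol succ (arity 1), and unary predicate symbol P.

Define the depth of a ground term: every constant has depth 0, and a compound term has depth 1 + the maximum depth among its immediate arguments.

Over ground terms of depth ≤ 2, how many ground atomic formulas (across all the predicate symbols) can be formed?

6

First count ground terms of depth ≤ 2.
Let N_k = |{terms of depth ≤ k}|. Then N_0 = 2 and N_k = 2 + N_{k-1} for k ≥ 1 (one summand per function symbol, arity giving the exponent).
N_0 = 2
N_1 = 2 + 2 = 4
N_2 = 2 + 4 = 6
Explicitly: u, w, succ(u), succ(w), succ(succ(u)), succ(succ(w)).
So |H| = 6.
Each predicate of arity r yields |H|^r ground atoms (one per choice of an r-tuple from H):
  P: 6
Total ground atoms: 6.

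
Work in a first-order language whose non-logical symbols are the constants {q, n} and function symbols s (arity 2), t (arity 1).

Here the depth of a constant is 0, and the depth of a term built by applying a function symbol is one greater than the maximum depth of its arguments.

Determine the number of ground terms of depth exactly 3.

If N_k denotes the number of depth-≤k ground terms, the 2 constants give N_0 = 2, and each function symbol of arity r contributes N_{k-1}^r new terms at level k: N_k = 2 + N_{k-1}^2 + N_{k-1}.
N_0 = 2
N_1 = 2 + 2^2 + 2 = 8
N_2 = 2 + 8^2 + 8 = 74
N_3 = 2 + 74^2 + 74 = 5552
Terms of depth exactly 3: N_3 − N_2 = 5552 − 74 = 5478.

5478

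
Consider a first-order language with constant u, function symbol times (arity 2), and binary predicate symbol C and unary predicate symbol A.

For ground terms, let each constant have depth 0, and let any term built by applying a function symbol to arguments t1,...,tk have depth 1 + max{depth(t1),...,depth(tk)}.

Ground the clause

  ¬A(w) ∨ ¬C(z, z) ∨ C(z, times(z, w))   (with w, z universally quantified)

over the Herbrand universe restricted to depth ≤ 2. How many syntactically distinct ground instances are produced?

25

Ground terms of depth ≤ 2:
  If N_k denotes the number of depth-≤k ground terms, the 1 constant gives N_0 = 1, and each function symbol of arity r contributes N_{k-1}^r new terms at level k: N_k = 1 + N_{k-1}^2.
  N_0 = 1
  N_1 = 1 + 1^2 = 2
  N_2 = 1 + 2^2 = 5
  Explicitly: u, times(u, u), times(u, times(u, u)), times(times(u, u), u), times(times(u, u), times(u, u)).
So there are 5 ground terms available for substitution.
Each of w, z ranges independently over the available ground terms, and distinct assignments produce distinct instances.
Number of ground instances = 5^2 = 25.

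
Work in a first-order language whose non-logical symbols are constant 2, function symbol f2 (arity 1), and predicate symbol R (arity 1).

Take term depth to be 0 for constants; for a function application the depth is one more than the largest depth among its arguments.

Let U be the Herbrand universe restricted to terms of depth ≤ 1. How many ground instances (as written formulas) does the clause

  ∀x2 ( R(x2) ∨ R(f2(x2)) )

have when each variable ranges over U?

2

Ground terms of depth ≤ 1:
  Write N_k for the number of ground terms of depth ≤ k. A term of depth ≤ k is either a constant or a function symbol applied to arguments of depth ≤ k−1, so N_k = 1 + N_{k-1}.
  N_0 = 1
  N_1 = 1 + 1 = 2
  Explicitly: 2, f2(2).
So there are 2 ground terms available for substitution.
The body mentions the single quantified variable x2; since ground terms form a free algebra, no two substitutions collapse to the same formula.
Number of ground instances = 2.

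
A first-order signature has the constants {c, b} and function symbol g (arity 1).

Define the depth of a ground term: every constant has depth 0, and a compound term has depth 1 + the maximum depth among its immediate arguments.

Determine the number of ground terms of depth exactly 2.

Write N_k for the number of ground terms of depth ≤ k. A term of depth ≤ k is either a constant or a function symbol applied to arguments of depth ≤ k−1, so N_k = 2 + N_{k-1}.
N_0 = 2
N_1 = 2 + 2 = 4
N_2 = 2 + 4 = 6
Terms of depth exactly 2: N_2 − N_1 = 6 − 4 = 2.

2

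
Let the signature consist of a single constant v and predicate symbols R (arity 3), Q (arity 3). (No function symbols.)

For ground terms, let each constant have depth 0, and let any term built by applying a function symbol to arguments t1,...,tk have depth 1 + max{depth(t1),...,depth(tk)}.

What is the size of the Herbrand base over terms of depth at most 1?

2

First count ground terms of depth ≤ 1.
With no function symbols every ground term is a constant, so there is exactly 1 ground term at every depth bound.
N_0 = 1
N_1 = 1
Explicitly: v.
So |H| = 1.
Ground atoms are formed by filling each argument slot of a predicate with a term from H, so an r-ary predicate gives |H|^r atoms:
  R: 1^3 = 1;  Q: 1^3 = 1
Total ground atoms: 1 + 1 = 2.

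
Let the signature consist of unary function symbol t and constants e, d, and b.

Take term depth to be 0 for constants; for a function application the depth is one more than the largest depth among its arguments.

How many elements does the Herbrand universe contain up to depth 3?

12

Count level by level. With function symbols t/1, the terms of depth ≤ k are the 3 constants together with each function applied to depth-≤(k−1) tuples, so N_k = 3 + N_{k-1}.
N_0 = 3
N_1 = 3 + 3 = 6
N_2 = 3 + 6 = 9
N_3 = 3 + 9 = 12
Explicitly: e, d, b, t(e), t(d), t(b), t(t(e)), t(t(d)), t(t(b)), t(t(t(e))), t(t(t(d))), t(t(t(b))).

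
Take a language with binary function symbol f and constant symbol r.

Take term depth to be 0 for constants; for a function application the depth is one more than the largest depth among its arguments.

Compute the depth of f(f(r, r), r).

2

depth(f(r, r)) = 1 + max(0, 0) = 1
depth(f(f(r, r), r)) = 1 + max(1, 0) = 2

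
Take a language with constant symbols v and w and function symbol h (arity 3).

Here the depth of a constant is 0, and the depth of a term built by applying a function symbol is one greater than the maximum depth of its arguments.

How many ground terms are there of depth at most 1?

Let N_k = |{terms of depth ≤ k}|. Then N_0 = 2 and N_k = 2 + N_{k-1}^3 for k ≥ 1 (one summand per function symbol, arity giving the exponent).
N_0 = 2
N_1 = 2 + 2^3 = 10
Explicitly: v, w, h(v, v, v), h(v, v, w), h(v, w, v), h(v, w, w), h(w, v, v), h(w, v, w), h(w, w, v), h(w, w, w).

10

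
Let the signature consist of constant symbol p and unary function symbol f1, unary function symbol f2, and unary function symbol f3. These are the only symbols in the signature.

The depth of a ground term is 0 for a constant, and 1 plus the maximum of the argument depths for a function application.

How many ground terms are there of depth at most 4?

If N_k denotes the number of depth-≤k ground terms, the 1 constant gives N_0 = 1, and each function symbol of arity r contributes N_{k-1}^r new terms at level k: N_k = 1 + N_{k-1} + N_{k-1} + N_{k-1}.
N_0 = 1
N_1 = 1 + 1 + 1 + 1 = 4
N_2 = 1 + 4 + 4 + 4 = 13
N_3 = 1 + 13 + 13 + 13 = 40
N_4 = 1 + 40 + 40 + 40 = 121

121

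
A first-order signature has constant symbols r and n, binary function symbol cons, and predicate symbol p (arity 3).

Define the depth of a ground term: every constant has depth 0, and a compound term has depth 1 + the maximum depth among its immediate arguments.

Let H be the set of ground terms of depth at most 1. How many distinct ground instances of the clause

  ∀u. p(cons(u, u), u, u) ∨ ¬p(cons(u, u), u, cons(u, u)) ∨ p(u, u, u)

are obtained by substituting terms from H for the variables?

6

Ground terms of depth ≤ 1:
  Let N_k = |{terms of depth ≤ k}|. Then N_0 = 2 and N_k = 2 + N_{k-1}^2 for k ≥ 1 (one summand per function symbol, arity giving the exponent).
  N_0 = 2
  N_1 = 2 + 2^2 = 6
  Explicitly: r, n, cons(r, r), cons(r, n), cons(n, r), cons(n, n).
So there are 6 ground terms available for substitution.
The variable u ranges independently over the available ground terms, and distinct assignments produce distinct instances.
Number of ground instances = 6.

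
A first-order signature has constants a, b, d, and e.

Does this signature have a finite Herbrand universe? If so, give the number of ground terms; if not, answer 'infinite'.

There are no function symbols, so every ground term is one of the 4 constants.
The Herbrand universe is {a, b, d, e}, which is finite with 4 elements.

4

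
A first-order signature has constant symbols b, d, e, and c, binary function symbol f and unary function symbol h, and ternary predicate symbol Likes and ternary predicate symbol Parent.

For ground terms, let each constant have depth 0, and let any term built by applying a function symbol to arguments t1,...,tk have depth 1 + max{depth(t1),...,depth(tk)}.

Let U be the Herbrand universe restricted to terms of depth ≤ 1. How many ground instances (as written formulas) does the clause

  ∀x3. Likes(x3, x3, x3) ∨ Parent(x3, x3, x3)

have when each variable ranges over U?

Ground terms of depth ≤ 1:
  Count level by level. With function symbols f/2, h/1, the terms of depth ≤ k are the 4 constants together with each function applied to depth-≤(k−1) tuples, so N_k = 4 + N_{k-1}^2 + N_{k-1}.
  N_0 = 4
  N_1 = 4 + 4^2 + 4 = 24
So there are 24 ground terms available for substitution.
The variable x3 ranges independently over the available ground terms, and distinct assignments produce distinct instances.
Number of ground instances = 24.

24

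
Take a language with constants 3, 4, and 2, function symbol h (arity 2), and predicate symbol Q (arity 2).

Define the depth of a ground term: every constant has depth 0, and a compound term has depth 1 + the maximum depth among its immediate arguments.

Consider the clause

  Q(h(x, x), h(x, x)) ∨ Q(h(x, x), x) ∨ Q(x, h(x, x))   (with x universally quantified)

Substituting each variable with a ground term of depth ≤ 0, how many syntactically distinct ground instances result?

3

Ground terms of depth ≤ 0:
  Let N_k count ground terms of depth at most k. Each non-constant term of depth ≤ k is some function symbol applied to depth-≤(k−1) arguments, giving N_k = 3 + N_{k-1}^2.
  N_0 = 3
  Explicitly: 3, 4, 2.
So there are 3 ground terms available for substitution.
The body mentions the single quantified variable x; since ground terms form a free algebra, no two substitutions collapse to the same formula.
Number of ground instances = 3.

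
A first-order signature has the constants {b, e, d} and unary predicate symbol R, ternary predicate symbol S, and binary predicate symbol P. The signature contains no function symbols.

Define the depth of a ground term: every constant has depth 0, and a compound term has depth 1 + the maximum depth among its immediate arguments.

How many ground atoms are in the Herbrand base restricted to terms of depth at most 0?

First count ground terms of depth ≤ 0.
With no function symbols every ground term is a constant, so there are exactly 3 ground terms at every depth bound.
N_0 = 3
So |H| = 3.
Ground atoms are formed by filling each argument slot of a predicate with a term from H, so an r-ary predicate gives |H|^r atoms:
  R: 3;  S: 3^3 = 27;  P: 3^2 = 9
Total ground atoms: 3 + 27 + 9 = 39.

39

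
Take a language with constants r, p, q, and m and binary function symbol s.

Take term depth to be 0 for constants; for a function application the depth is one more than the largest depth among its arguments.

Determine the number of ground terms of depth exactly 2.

384

Count level by level. With function symbols s/2, the terms of depth ≤ k are the 4 constants together with each function applied to depth-≤(k−1) tuples, so N_k = 4 + N_{k-1}^2.
N_0 = 4
N_1 = 4 + 4^2 = 20
N_2 = 4 + 20^2 = 404
Terms of depth exactly 2: N_2 − N_1 = 404 − 20 = 384.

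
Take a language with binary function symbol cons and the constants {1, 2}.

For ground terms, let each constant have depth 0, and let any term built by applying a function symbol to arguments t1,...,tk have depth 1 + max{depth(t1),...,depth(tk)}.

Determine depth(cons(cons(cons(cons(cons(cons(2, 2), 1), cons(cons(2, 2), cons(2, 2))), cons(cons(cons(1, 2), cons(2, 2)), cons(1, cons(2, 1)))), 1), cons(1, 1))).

6

depth(cons(2, 2)) = 1 + max(0, 0) = 1
depth(cons(cons(2, 2), 1)) = 1 + max(1, 0) = 2
depth(cons(cons(2, 2), cons(2, 2))) = 1 + max(1, 1) = 2
depth(cons(cons(cons(2, 2), 1), cons(cons(2, 2), cons(2, 2)))) = 1 + max(2, 2) = 3
depth(cons(1, 2)) = 1 + max(0, 0) = 1
depth(cons(cons(1, 2), cons(2, 2))) = 1 + max(1, 1) = 2
depth(cons(2, 1)) = 1 + max(0, 0) = 1
depth(cons(1, cons(2, 1))) = 1 + max(0, 1) = 2
depth(cons(cons(cons(1, 2), cons(2, 2)), cons(1, cons(2, 1)))) = 1 + max(2, 2) = 3
depth(cons(cons(cons(cons(2, 2), 1), cons(cons(2, 2), cons(2, 2))), cons(cons(cons(1, 2), cons(2, 2)), cons(1, cons(2, 1))))) = 1 + max(3, 3) = 4
depth(cons(cons(cons(cons(cons(2, 2), 1), cons(cons(2, 2), cons(2, 2))), cons(cons(cons(1, 2), cons(2, 2)), cons(1, cons(2, 1)))), 1)) = 1 + max(4, 0) = 5
depth(cons(1, 1)) = 1 + max(0, 0) = 1
depth(cons(cons(cons(cons(cons(cons(2, 2), 1), cons(cons(2, 2), cons(2, 2))), cons(cons(cons(1, 2), cons(2, 2)), cons(1, cons(2, 1)))), 1), cons(1, 1))) = 1 + max(5, 1) = 6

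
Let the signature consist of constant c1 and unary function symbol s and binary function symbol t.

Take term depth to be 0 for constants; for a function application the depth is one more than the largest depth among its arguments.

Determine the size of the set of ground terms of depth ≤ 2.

13

Write N_k for the number of ground terms of depth ≤ k. A term of depth ≤ k is either a constant or a function symbol applied to arguments of depth ≤ k−1, so N_k = 1 + N_{k-1} + N_{k-1}^2.
N_0 = 1
N_1 = 1 + 1 + 1^2 = 3
N_2 = 1 + 3 + 3^2 = 13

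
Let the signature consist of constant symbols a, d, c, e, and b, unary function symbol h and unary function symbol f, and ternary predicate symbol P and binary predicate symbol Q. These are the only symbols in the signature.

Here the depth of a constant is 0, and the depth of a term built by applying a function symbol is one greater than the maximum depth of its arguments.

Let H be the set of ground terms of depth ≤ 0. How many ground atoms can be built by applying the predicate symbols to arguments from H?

First count ground terms of depth ≤ 0.
Let N_k count ground terms of depth at most k. Each non-constant term of depth ≤ k is some function symbol applied to depth-≤(k−1) arguments, giving N_k = 5 + N_{k-1} + N_{k-1}.
N_0 = 5
Explicitly: a, d, c, e, b.
So |H| = 5.
For each predicate symbol, the number of ground atoms is |H| raised to its arity; summing:
  P: 5^3 = 125;  Q: 5^2 = 25
Total ground atoms: 125 + 25 = 150.

150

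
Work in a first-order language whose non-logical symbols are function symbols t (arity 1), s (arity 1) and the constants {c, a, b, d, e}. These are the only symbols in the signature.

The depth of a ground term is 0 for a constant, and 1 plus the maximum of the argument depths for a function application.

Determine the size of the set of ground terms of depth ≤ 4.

Count level by level. With function symbols t/1, s/1, the terms of depth ≤ k are the 5 constants together with each function applied to depth-≤(k−1) tuples, so N_k = 5 + N_{k-1} + N_{k-1}.
N_0 = 5
N_1 = 5 + 5 + 5 = 15
N_2 = 5 + 15 + 15 = 35
N_3 = 5 + 35 + 35 = 75
N_4 = 5 + 75 + 75 = 155

155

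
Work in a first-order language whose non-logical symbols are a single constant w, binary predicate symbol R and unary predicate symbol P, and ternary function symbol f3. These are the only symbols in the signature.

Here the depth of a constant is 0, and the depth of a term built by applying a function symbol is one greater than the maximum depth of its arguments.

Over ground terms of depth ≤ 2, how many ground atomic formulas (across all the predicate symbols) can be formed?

First count ground terms of depth ≤ 2.
If N_k denotes the number of depth-≤k ground terms, the 1 constant gives N_0 = 1, and each function symbol of arity r contributes N_{k-1}^r new terms at level k: N_k = 1 + N_{k-1}^3.
N_0 = 1
N_1 = 1 + 1^3 = 2
N_2 = 1 + 2^3 = 9
So |H| = 9.
Each predicate of arity r yields |H|^r ground atoms (one per choice of an r-tuple from H):
  R: 9^2 = 81;  P: 9
Total ground atoms: 81 + 9 = 90.

90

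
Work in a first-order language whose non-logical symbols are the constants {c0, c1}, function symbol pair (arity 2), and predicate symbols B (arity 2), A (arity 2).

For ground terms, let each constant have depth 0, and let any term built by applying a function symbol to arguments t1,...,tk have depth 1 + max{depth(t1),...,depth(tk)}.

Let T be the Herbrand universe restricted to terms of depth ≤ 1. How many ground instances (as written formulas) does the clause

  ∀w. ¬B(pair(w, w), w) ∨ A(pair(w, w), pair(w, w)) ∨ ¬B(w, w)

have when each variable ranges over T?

6

Ground terms of depth ≤ 1:
  If N_k denotes the number of depth-≤k ground terms, the 2 constants give N_0 = 2, and each function symbol of arity r contributes N_{k-1}^r new terms at level k: N_k = 2 + N_{k-1}^2.
  N_0 = 2
  N_1 = 2 + 2^2 = 6
  Explicitly: c0, c1, pair(c0, c0), pair(c0, c1), pair(c1, c0), pair(c1, c1).
So there are 6 ground terms available for substitution.
There is 1 variable to instantiate (w),  occurring in at least one literal, so different choices give different ground instances.
Number of ground instances = 6.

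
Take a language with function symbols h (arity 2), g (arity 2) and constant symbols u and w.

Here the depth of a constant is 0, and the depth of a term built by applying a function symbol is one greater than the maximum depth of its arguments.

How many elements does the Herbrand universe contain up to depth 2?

Count level by level. With function symbols h/2, g/2, the terms of depth ≤ k are the 2 constants together with each function applied to depth-≤(k−1) tuples, so N_k = 2 + N_{k-1}^2 + N_{k-1}^2.
N_0 = 2
N_1 = 2 + 2^2 + 2^2 = 10
N_2 = 2 + 10^2 + 10^2 = 202

202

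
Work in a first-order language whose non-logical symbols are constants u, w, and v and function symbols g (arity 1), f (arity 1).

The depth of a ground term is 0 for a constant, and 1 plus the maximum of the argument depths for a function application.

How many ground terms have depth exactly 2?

12

Write N_k for the number of ground terms of depth ≤ k. A term of depth ≤ k is either a constant or a function symbol applied to arguments of depth ≤ k−1, so N_k = 3 + N_{k-1} + N_{k-1}.
N_0 = 3
N_1 = 3 + 3 + 3 = 9
N_2 = 3 + 9 + 9 = 21
Terms of depth exactly 2: N_2 − N_1 = 21 − 9 = 12.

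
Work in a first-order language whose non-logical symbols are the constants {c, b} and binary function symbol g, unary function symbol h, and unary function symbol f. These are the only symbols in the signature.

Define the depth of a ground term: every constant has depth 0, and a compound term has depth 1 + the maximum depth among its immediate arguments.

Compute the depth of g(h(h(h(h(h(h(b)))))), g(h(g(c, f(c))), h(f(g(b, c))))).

depth(h(b)) = 1 + depth(b) = 1 + 0 = 1
depth(h(h(b))) = 1 + depth(h(b)) = 1 + 1 = 2
depth(h(h(h(b)))) = 1 + depth(h(h(b))) = 1 + 2 = 3
depth(h(h(h(h(b))))) = 1 + depth(h(h(h(b)))) = 1 + 3 = 4
depth(h(h(h(h(h(b)))))) = 1 + depth(h(h(h(h(b))))) = 1 + 4 = 5
depth(h(h(h(h(h(h(b))))))) = 1 + depth(h(h(h(h(h(b)))))) = 1 + 5 = 6
depth(f(c)) = 1 + depth(c) = 1 + 0 = 1
depth(g(c, f(c))) = 1 + max(0, 1) = 2
depth(h(g(c, f(c)))) = 1 + depth(g(c, f(c))) = 1 + 2 = 3
depth(g(b, c)) = 1 + max(0, 0) = 1
depth(f(g(b, c))) = 1 + depth(g(b, c)) = 1 + 1 = 2
depth(h(f(g(b, c)))) = 1 + depth(f(g(b, c))) = 1 + 2 = 3
depth(g(h(g(c, f(c))), h(f(g(b, c))))) = 1 + max(3, 3) = 4
depth(g(h(h(h(h(h(h(b)))))), g(h(g(c, f(c))), h(f(g(b, c)))))) = 1 + max(6, 4) = 7

7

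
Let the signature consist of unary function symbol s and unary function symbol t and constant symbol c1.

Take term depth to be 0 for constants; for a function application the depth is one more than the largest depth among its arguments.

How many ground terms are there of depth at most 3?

If N_k denotes the number of depth-≤k ground terms, the 1 constant gives N_0 = 1, and each function symbol of arity r contributes N_{k-1}^r new terms at level k: N_k = 1 + N_{k-1} + N_{k-1}.
N_0 = 1
N_1 = 1 + 1 + 1 = 3
N_2 = 1 + 3 + 3 = 7
N_3 = 1 + 7 + 7 = 15

15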